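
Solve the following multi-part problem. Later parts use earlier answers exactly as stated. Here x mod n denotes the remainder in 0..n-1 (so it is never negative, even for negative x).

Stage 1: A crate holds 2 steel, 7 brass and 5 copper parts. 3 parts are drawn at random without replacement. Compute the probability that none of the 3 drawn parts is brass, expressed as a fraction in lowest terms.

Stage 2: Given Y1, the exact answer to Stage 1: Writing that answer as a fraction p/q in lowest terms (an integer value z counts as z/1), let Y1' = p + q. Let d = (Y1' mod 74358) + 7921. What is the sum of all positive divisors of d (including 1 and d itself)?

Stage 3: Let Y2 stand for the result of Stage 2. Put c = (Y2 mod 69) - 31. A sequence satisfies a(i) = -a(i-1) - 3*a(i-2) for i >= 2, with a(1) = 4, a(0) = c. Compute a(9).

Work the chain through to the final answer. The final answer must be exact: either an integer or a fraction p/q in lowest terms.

-506

Stage 1: total draws C(14,3) = 364; favorable C(7,3) = 35; P = 5/52; answer 5/52
Stage 2: Y1 = 5/52; threaded value p + q = 57; d = 7978; 7978 = 2 * 3989; sigma = (1 + 2) * (1 + 3989) = 3 * 3990 = 11970; answer 11970
Stage 3: Y2 = 11970; c = 2; a(2) = -1*(4) - 3*(2) = -10; iterating: a(2)=-10, a(3)=-2, a(4)=32, a(5)=-26, a(6)=-70, a(7)=148, a(8)=62, a(9)=-506; answer -506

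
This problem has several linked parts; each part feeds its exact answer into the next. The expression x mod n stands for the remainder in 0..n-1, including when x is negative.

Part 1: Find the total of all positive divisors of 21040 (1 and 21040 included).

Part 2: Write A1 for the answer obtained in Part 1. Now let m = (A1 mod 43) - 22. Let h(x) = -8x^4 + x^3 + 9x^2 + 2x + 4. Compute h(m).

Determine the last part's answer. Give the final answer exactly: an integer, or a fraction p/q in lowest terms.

Part 1: 21040 = 2^4 * 5 * 263; sigma = (1 + 2 + 4 + 8 + 16) * (1 + 5) * (1 + 263) = 31 * 6 * 264 = 49104; answer 49104
Part 2: A1 = 49104; m = 19; -8*(19)^4 + 1*(19)^3 + 9*(19)^2 + 2*(19)^1 + 4 = (-1042568) + (6859) + (3249) + (38) + (4) = -1032418; answer -1032418

-1032418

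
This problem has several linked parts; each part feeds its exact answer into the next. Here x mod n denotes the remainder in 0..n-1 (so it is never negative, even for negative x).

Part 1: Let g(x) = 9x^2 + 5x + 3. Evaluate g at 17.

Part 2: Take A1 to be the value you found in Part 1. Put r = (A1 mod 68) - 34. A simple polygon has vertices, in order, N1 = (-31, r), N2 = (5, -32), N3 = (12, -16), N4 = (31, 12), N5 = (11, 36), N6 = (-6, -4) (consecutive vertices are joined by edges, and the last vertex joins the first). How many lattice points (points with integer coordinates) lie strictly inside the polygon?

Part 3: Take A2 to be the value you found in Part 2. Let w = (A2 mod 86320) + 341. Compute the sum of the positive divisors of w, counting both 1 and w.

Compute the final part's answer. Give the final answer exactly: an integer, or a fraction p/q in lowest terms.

Part 1: 9*(17)^2 + 5*(17)^1 + 3 = (2601) + (85) + (3) = 2689; answer 2689
Part 2: A1 = 2689; r = 3; cross terms: (-31*-32 - 5*3)=977, (5*-16 - 12*-32)=304, (12*12 - 31*-16)=640, (31*36 - 11*12)=984, (11*-4 - -6*36)=172, (-6*3 - -31*-4)=-142; twice the area = |2935| = 2935; area = 2935/2; boundary points = 1 + 1 + 1 + 4 + 1 + 1 = 9; strictly interior points = area - boundary/2 + 1 = 1464; answer 1464
Part 3: A2 = 1464; w = 1805; 1805 = 5 * 19^2; sigma = (1 + 5) * (1 + 19 + 361) = 6 * 381 = 2286; answer 2286

2286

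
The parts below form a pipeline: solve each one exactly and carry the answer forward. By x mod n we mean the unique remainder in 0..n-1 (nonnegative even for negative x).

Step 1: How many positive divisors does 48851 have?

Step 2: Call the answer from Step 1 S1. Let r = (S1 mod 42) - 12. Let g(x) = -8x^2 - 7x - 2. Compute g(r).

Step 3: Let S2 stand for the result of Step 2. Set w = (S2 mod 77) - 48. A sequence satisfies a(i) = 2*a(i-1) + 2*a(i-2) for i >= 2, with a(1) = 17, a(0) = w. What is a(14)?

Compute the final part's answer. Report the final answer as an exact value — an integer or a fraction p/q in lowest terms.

-5667456

Step 1: 48851 = 11 * 4441; number of divisors = (1+1) * (1+1) = 4; answer 4
Step 2: S1 = 4; r = -8; -8*(-8)^2 - 7*(-8)^1 - 2 = (-512) + (56) + (-2) = -458; answer -458
Step 3: S2 = -458; w = -44; a(2) = 2*(17) + 2*(-44) = -54; iterating: a(2)=-54, a(3)=-74, a(4)=-256, a(5)=-660, a(6)=-1832, a(7)=-4984, a(8)=-13632, a(9)=-37232, a(10)=-101728, a(11)=-277920, a(12)=-759296, a(13)=-2074432, a(14)=-5667456; answer -5667456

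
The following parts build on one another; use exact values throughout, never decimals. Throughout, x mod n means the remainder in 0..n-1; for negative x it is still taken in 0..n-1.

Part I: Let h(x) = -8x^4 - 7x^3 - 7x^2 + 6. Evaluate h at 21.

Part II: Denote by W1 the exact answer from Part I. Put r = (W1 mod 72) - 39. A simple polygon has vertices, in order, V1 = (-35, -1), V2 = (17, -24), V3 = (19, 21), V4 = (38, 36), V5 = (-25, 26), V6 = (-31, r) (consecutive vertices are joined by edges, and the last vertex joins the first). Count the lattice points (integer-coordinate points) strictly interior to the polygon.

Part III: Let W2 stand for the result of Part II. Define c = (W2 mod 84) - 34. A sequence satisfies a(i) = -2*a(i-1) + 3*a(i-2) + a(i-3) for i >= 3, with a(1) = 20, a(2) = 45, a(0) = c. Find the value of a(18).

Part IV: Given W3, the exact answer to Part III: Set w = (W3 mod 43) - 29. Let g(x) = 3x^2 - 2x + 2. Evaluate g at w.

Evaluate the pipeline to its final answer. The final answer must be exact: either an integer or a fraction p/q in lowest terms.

322

Part I: -8*(21)^4 - 7*(21)^3 - 7*(21)^2 + 6 = (-1555848) + (-64827) + (-3087) + (6) = -1623756; answer -1623756
Part II: W1 = -1623756; r = 21; cross terms: (-35*-24 - 17*-1)=857, (17*21 - 19*-24)=813, (19*36 - 38*21)=-114, (38*26 - -25*36)=1888, (-25*21 - -31*26)=281, (-31*-1 - -35*21)=766; twice the area = |4491| = 4491; area = 4491/2; boundary points = 1 + 1 + 1 + 1 + 1 + 2 = 7; strictly interior points = area - boundary/2 + 1 = 2243; answer 2243
Part III: W2 = 2243; c = 25; a(3) = -2*(45) + 3*(20) + 1*(25) = -5; iterating: a(3)=-5, a(4)=165, a(5)=-300, a(6)=1090, a(7)=-2915, a(8)=8800, a(9)=-25255, a(10)=73995, a(11)=-214955, a(12)=626640, a(13)=-1824150, a(14)=5313265, a(15)=-15472340, a(16)=45060325, a(17)=-131224405, a(18)=382157445; answer 382157445
Part IV: W3 = 382157445; w = -10; 3*(-10)^2 - 2*(-10)^1 + 2 = (300) + (20) + (2) = 322; answer 322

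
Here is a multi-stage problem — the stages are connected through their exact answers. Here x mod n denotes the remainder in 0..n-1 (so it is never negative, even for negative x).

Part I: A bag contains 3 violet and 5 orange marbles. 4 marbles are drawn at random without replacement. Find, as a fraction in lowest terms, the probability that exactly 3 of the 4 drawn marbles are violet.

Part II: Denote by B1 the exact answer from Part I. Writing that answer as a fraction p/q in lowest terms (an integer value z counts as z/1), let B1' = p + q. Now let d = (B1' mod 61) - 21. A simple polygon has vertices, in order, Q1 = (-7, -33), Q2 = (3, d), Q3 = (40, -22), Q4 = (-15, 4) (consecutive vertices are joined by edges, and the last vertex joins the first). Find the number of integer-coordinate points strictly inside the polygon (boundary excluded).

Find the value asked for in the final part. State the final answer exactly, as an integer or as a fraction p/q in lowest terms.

Part I: total draws C(8,4) = 70; favorable C(3,3)*C(5,1) = 5; P = 1/14; answer 1/14
Part II: B1 = 1/14; threaded value p + q = 15; d = -6; cross terms: (-7*-6 - 3*-33)=141, (3*-22 - 40*-6)=174, (40*4 - -15*-22)=-170, (-15*-33 - -7*4)=523; twice the area = |668| = 668; area = 334; boundary points = 1 + 1 + 1 + 1 = 4; strictly interior points = area - boundary/2 + 1 = 333; answer 333

333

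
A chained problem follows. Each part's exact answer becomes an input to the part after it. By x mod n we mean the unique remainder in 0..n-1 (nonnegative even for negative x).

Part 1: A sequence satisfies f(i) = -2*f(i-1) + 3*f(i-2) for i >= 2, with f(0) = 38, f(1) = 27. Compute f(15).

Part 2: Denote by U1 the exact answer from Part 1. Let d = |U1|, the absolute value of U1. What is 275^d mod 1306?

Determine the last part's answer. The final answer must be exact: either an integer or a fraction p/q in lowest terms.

1205

Part 1: f(2) = -2*(27) + 3*(38) = 60; iterating: f(2)=60, f(3)=-39, f(4)=258, f(5)=-633, f(6)=2040, f(7)=-5979, f(8)=18078, f(9)=-54093, f(10)=162420, f(11)=-487119, f(12)=1461498, f(13)=-4384353, f(14)=13153200, f(15)=-39459459; answer -39459459
Part 2: U1 = -39459459; d = 39459459; squarings mod 1306: 275^1=275, 275^2=1183, 275^4=763, 275^8=999, 275^16=217, 275^32=73, 275^64=105, 275^128=577, 275^256=1205, 275^512=1059, 275^1024=933, 275^2048=693, 275^4096=947, 275^8192=893, 275^16384=789, 275^32768=865, 275^65536=1193, 275^131072=1015, 275^262144=1097, 275^524288=583, 275^1048576=329, 275^2097152=1149, 275^4194304=1141, 275^8388608=1105, 275^16777216=1221, 275^33554432=695; 275^39459459 = 275^1 * 275^2 * 275^128 * 275^512 * 275^2048 * 275^4096 * 275^131072 * 275^524288 * 275^1048576 * 275^4194304 * 275^33554432 = 1205 (mod 1306); answer 1205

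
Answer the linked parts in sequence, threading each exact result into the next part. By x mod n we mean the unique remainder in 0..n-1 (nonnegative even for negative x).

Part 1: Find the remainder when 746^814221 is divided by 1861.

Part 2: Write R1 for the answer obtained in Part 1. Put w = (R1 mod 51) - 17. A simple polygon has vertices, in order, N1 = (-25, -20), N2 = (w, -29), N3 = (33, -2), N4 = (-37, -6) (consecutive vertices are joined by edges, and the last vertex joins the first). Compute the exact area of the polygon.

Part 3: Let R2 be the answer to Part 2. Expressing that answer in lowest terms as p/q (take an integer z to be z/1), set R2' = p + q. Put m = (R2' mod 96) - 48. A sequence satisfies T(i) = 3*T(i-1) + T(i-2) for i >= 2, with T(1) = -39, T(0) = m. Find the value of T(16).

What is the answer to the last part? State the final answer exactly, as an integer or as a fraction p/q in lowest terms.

-2134823227

Part 1: squarings mod 1861: 746^1=746, 746^2=77, 746^4=346, 746^8=612, 746^16=483, 746^32=664, 746^64=1700, 746^128=1728, 746^256=940, 746^512=1486, 746^1024=1050, 746^2048=788, 746^4096=1231, 746^8192=507, 746^16384=231, 746^32768=1253, 746^65536=1186, 746^131072=1541, 746^262144=45, 746^524288=164; 746^814221 = 746^1 * 746^4 * 746^8 * 746^128 * 746^1024 * 746^2048 * 746^8192 * 746^16384 * 746^262144 * 746^524288 = 509 (mod 1861); answer 509
Part 2: R1 = 509; w = 33; cross terms: (-25*-29 - 33*-20)=1385, (33*-2 - 33*-29)=891, (33*-6 - -37*-2)=-272, (-37*-20 - -25*-6)=590; twice the area = |2594| = 2594; area = 1297; answer 1297
Part 3: R2 = 1297; threaded value p + q = 1298; m = 2; T(2) = 3*(-39) + 1*(2) = -115; iterating: T(2)=-115, T(3)=-384, T(4)=-1267, T(5)=-4185, T(6)=-13822, T(7)=-45651, T(8)=-150775, T(9)=-497976, T(10)=-1644703, T(11)=-5432085, T(12)=-17940958, T(13)=-59254959, T(14)=-195705835, T(15)=-646372464, T(16)=-2134823227; answer -2134823227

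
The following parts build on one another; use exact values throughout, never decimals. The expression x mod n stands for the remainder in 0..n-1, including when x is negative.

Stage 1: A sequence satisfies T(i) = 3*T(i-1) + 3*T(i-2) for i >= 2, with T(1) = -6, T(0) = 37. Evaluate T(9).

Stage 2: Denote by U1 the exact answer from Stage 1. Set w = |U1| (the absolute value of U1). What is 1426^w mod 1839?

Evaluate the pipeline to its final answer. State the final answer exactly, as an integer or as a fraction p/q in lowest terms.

1804

Stage 1: T(2) = 3*(-6) + 3*(37) = 93; iterating: T(2)=93, T(3)=261, T(4)=1062, T(5)=3969, T(6)=15093, T(7)=57186, T(8)=216837, T(9)=822069; answer 822069
Stage 2: U1 = 822069; w = 822069; squarings mod 1839: 1426^1=1426, 1426^2=1381, 1426^4=118, 1426^8=1051, 1426^16=1201, 1426^32=625, 1426^64=757, 1426^128=1120, 1426^256=202, 1426^512=346, 1426^1024=181, 1426^2048=1498, 1426^4096=424, 1426^8192=1393, 1426^16384=304, 1426^32768=466, 1426^65536=154, 1426^131072=1648, 1426^262144=1540, 1426^524288=1129; 1426^822069 = 1426^1 * 1426^4 * 1426^16 * 1426^32 * 1426^256 * 1426^512 * 1426^2048 * 1426^32768 * 1426^262144 * 1426^524288 = 1804 (mod 1839); answer 1804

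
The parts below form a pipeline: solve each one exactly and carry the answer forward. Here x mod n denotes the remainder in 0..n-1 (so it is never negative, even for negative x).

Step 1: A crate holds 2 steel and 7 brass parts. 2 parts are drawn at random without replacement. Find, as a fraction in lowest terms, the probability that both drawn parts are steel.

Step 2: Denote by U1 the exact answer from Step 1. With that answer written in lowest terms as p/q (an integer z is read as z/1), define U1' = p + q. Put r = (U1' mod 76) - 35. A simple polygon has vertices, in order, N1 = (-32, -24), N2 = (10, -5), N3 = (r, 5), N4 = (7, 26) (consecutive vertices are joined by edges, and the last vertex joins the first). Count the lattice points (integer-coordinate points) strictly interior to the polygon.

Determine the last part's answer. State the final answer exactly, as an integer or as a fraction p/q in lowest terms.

Step 1: total draws C(9,2) = 36; favorable C(2,2) = 1; P = 1/36; answer 1/36
Step 2: U1 = 1/36; threaded value p + q = 37; r = 2; cross terms: (-32*-5 - 10*-24)=400, (10*5 - 2*-5)=60, (2*26 - 7*5)=17, (7*-24 - -32*26)=664; twice the area = |1141| = 1141; area = 1141/2; boundary points = 1 + 2 + 1 + 1 = 5; strictly interior points = area - boundary/2 + 1 = 569; answer 569

569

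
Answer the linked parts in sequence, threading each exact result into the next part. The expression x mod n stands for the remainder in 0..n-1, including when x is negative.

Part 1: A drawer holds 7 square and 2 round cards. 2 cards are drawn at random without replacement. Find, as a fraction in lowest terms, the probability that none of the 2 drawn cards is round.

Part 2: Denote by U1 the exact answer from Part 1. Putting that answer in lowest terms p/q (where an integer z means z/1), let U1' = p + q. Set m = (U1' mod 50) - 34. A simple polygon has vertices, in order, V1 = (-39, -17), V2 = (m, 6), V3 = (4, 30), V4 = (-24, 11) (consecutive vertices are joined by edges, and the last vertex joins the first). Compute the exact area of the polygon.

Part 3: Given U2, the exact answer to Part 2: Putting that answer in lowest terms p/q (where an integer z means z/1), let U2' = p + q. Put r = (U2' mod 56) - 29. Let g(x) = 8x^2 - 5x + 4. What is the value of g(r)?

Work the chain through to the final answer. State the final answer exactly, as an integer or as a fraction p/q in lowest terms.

917

Part 1: total draws C(9,2) = 36; favorable C(7,2) = 21; P = 7/12; answer 7/12
Part 2: U1 = 7/12; threaded value p + q = 19; m = -15; cross terms: (-39*6 - -15*-17)=-489, (-15*30 - 4*6)=-474, (4*11 - -24*30)=764, (-24*-17 - -39*11)=837; twice the area = |638| = 638; area = 319; answer 319
Part 3: U2 = 319; threaded value p + q = 320; r = 11; 8*(11)^2 - 5*(11)^1 + 4 = (968) + (-55) + (4) = 917; answer 917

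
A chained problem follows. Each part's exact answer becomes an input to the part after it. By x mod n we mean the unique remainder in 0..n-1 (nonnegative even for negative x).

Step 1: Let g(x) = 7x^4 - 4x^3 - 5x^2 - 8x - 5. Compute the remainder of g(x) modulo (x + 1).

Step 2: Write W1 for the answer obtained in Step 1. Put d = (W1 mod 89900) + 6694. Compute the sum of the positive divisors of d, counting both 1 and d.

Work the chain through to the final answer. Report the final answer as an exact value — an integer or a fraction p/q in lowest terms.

6704

Step 1: remainder = value at the root: 7*(-1)^4 - 4*(-1)^3 - 5*(-1)^2 - 8*(-1)^1 - 5 = (7) + (4) + (-5) + (8) + (-5) = 9; answer 9
Step 2: W1 = 9; d = 6703; 6703 is prime, so its only divisors are 1 and 6703; sigma = 1 + 6703 = 6704; answer 6704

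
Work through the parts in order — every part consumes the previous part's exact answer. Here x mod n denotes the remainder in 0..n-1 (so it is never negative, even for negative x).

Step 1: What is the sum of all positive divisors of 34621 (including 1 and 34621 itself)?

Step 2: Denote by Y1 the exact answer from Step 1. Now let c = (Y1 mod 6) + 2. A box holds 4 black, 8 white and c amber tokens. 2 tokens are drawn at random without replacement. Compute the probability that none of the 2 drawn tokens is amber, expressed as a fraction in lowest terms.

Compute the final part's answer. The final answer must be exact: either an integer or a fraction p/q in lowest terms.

Step 1: 34621 = 89 * 389; sigma = (1 + 89) * (1 + 389) = 90 * 390 = 35100; answer 35100
Step 2: Y1 = 35100; c = 2; total draws C(14,2) = 91; favorable C(12,2) = 66; P = 66/91; answer 66/91

66/91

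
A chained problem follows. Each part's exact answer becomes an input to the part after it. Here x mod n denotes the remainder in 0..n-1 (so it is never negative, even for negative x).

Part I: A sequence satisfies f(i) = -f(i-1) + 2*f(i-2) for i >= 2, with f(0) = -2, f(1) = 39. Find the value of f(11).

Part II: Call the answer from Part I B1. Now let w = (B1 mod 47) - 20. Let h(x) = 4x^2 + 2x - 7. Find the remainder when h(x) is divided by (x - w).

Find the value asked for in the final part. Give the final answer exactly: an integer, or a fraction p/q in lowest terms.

Part I: f(2) = -1*(39) + 2*(-2) = -43; iterating: f(2)=-43, f(3)=121, f(4)=-207, f(5)=449, f(6)=-863, f(7)=1761, f(8)=-3487, f(9)=7009, f(10)=-13983, f(11)=28001; answer 28001
Part II: B1 = 28001; w = 16; remainder = value at the root: 4*(16)^2 + 2*(16)^1 - 7 = (1024) + (32) + (-7) = 1049; answer 1049

1049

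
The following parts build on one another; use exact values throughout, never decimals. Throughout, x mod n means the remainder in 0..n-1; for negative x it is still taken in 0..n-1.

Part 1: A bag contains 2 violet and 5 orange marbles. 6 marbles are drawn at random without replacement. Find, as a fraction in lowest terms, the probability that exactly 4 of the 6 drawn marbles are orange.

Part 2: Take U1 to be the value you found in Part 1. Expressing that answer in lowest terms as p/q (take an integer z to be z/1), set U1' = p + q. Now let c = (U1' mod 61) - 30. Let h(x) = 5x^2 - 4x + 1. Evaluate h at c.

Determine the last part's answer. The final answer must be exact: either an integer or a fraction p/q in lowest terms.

Part 1: total draws C(7,6) = 7; favorable C(5,4)*C(2,2) = 5; P = 5/7; answer 5/7
Part 2: U1 = 5/7; threaded value p + q = 12; c = -18; 5*(-18)^2 - 4*(-18)^1 + 1 = (1620) + (72) + (1) = 1693; answer 1693

1693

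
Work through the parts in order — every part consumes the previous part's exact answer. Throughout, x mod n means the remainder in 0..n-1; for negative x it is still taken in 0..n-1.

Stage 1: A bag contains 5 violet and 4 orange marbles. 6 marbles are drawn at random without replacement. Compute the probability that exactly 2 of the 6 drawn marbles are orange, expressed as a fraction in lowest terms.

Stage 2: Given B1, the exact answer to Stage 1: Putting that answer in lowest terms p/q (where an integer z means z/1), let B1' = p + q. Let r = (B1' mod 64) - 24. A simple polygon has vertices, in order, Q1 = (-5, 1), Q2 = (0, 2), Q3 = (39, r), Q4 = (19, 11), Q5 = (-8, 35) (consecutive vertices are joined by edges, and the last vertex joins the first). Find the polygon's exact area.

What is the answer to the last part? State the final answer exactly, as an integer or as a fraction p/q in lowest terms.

Stage 1: total draws C(9,6) = 84; favorable C(4,2)*C(5,4) = 30; P = 5/14; answer 5/14
Stage 2: B1 = 5/14; threaded value p + q = 19; r = -5; cross terms: (-5*2 - 0*1)=-10, (0*-5 - 39*2)=-78, (39*11 - 19*-5)=524, (19*35 - -8*11)=753, (-8*1 - -5*35)=167; twice the area = |1356| = 1356; area = 678; answer 678

678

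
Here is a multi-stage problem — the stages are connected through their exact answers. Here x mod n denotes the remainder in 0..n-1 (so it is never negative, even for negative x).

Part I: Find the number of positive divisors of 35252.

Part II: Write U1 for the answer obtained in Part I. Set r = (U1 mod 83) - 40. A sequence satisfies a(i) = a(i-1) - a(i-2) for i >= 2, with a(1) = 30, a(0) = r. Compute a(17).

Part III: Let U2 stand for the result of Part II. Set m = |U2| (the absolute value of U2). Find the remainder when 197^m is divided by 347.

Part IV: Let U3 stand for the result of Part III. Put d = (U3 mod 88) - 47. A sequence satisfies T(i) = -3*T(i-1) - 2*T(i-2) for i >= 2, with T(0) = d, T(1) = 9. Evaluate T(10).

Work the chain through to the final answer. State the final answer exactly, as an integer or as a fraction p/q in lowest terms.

-13295

Part I: 35252 = 2^2 * 7 * 1259; number of divisors = (2+1) * (1+1) * (1+1) = 12; answer 12
Part II: U1 = 12; r = -28; a(2) = 1*(30) - 1*(-28) = 58; iterating: a(2)=58, a(3)=28, a(4)=-30, a(5)=-58, a(6)=-28, a(7)=30, a(8)=58, a(9)=28, a(10)=-30, a(11)=-58, a(12)=-28, a(13)=30, a(14)=58, a(15)=28, a(16)=-30, a(17)=-58; answer -58
Part III: U2 = -58; m = 58; squarings mod 347: 197^1=197, 197^2=292, 197^4=249, 197^8=235, 197^16=52, 197^32=275; 197^58 = 197^2 * 197^8 * 197^16 * 197^32 = 315 (mod 347); answer 315
Part IV: U3 = 315; d = 4; T(2) = -3*(9) - 2*(4) = -35; iterating: T(2)=-35, T(3)=87, T(4)=-191, T(5)=399, T(6)=-815, T(7)=1647, T(8)=-3311, T(9)=6639, T(10)=-13295; answer -13295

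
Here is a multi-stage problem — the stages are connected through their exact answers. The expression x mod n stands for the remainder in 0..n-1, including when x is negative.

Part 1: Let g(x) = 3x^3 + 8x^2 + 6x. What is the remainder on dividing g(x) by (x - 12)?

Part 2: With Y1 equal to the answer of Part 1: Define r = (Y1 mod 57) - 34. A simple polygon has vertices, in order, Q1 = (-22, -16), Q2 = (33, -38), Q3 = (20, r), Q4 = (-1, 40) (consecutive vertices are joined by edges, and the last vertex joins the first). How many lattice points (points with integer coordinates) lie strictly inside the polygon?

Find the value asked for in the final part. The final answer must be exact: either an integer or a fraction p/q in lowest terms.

1731

Part 1: remainder = value at the root: 3*(12)^3 + 8*(12)^2 + 6*(12)^1 = (5184) + (1152) + (72) = 6408; answer 6408
Part 2: Y1 = 6408; r = -10; cross terms: (-22*-38 - 33*-16)=1364, (33*-10 - 20*-38)=430, (20*40 - -1*-10)=790, (-1*-16 - -22*40)=896; twice the area = |3480| = 3480; area = 1740; boundary points = 11 + 1 + 1 + 7 = 20; strictly interior points = area - boundary/2 + 1 = 1731; answer 1731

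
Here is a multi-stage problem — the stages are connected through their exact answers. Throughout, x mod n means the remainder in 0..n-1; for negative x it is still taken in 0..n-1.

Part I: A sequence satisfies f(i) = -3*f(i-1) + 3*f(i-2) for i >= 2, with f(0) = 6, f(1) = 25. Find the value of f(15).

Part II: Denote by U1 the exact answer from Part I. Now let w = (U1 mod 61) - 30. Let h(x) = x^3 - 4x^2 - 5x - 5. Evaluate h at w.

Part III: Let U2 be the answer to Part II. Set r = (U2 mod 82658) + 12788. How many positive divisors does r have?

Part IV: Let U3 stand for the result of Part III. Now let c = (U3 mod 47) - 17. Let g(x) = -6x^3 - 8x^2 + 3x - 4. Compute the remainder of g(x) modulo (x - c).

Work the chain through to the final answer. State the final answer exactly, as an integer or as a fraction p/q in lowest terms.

3695

Part I: f(2) = -3*(25) + 3*(6) = -57; iterating: f(2)=-57, f(3)=246, f(4)=-909, f(5)=3465, f(6)=-13122, f(7)=49761, f(8)=-188649, f(9)=715230, f(10)=-2711637, f(11)=10280601, f(12)=-38976714, f(13)=147771945, f(14)=-560245977, f(15)=2124053766; answer 2124053766
Part II: U1 = 2124053766; w = 3; 1*(3)^3 - 4*(3)^2 - 5*(3)^1 - 5 = (27) + (-36) + (-15) + (-5) = -29; answer -29
Part III: U2 = -29; r = 95417; 95417 = 7 * 43 * 317; number of divisors = (1+1) * (1+1) * (1+1) = 8; answer 8
Part IV: U3 = 8; c = -9; remainder = value at the root: -6*(-9)^3 - 8*(-9)^2 + 3*(-9)^1 - 4 = (4374) + (-648) + (-27) + (-4) = 3695; answer 3695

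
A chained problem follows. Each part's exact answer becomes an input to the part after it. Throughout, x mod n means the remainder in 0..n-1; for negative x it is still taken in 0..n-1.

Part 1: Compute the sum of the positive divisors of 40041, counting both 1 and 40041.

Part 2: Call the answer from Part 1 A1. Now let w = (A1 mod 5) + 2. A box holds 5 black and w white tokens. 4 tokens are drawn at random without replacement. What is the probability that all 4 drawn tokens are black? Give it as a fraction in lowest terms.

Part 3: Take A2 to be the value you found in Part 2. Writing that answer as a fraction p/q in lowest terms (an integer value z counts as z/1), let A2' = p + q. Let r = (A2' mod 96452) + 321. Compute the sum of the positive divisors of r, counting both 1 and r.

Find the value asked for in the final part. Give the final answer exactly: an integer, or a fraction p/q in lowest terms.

Part 1: 40041 = 3^3 * 1483; sigma = (1 + 3 + 9 + 27) * (1 + 1483) = 40 * 1484 = 59360; answer 59360
Part 2: A1 = 59360; w = 2; total draws C(7,4) = 35; favorable C(5,4) = 5; P = 1/7; answer 1/7
Part 3: A2 = 1/7; threaded value p + q = 8; r = 329; 329 = 7 * 47; sigma = (1 + 7) * (1 + 47) = 8 * 48 = 384; answer 384

384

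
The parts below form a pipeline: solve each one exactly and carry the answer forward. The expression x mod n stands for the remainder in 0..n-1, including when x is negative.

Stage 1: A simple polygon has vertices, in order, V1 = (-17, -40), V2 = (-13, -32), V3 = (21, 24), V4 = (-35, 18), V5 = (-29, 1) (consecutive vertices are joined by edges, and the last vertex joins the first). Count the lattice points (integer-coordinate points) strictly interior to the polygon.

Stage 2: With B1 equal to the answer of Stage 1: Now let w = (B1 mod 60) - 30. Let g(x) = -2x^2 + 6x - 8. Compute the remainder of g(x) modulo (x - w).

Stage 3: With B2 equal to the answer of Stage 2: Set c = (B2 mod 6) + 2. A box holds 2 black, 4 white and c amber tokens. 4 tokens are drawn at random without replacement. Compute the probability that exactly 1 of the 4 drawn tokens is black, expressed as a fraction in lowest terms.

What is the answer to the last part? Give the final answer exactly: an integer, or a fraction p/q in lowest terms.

16/33

Stage 1: cross terms: (-17*-32 - -13*-40)=24, (-13*24 - 21*-32)=360, (21*18 - -35*24)=1218, (-35*1 - -29*18)=487, (-29*-40 - -17*1)=1177; twice the area = |3266| = 3266; area = 1633; boundary points = 4 + 2 + 2 + 1 + 1 = 10; strictly interior points = area - boundary/2 + 1 = 1629; answer 1629
Stage 2: B1 = 1629; w = -21; remainder = value at the root: -2*(-21)^2 + 6*(-21)^1 - 8 = (-882) + (-126) + (-8) = -1016; answer -1016
Stage 3: B2 = -1016; c = 6; total draws C(12,4) = 495; favorable C(2,1)*C(10,3) = 240; P = 16/33; answer 16/33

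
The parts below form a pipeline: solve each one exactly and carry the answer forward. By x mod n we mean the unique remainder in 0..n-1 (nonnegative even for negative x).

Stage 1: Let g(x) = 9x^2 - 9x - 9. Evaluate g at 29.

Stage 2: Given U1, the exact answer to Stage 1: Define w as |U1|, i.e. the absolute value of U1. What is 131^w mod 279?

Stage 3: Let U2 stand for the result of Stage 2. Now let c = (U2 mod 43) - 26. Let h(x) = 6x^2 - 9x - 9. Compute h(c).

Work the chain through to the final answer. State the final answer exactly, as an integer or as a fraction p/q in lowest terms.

2097

Stage 1: 9*(29)^2 - 9*(29)^1 - 9 = (7569) + (-261) + (-9) = 7299; answer 7299
Stage 2: U1 = 7299; w = 7299; squarings mod 279: 131^1=131, 131^2=142, 131^4=76, 131^8=196, 131^16=193, 131^32=142, 131^64=76, 131^128=196, 131^256=193, 131^512=142, 131^1024=76, 131^2048=196, 131^4096=193; 131^7299 = 131^1 * 131^2 * 131^128 * 131^1024 * 131^2048 * 131^4096 = 8 (mod 279); answer 8
Stage 3: U2 = 8; c = -18; 6*(-18)^2 - 9*(-18)^1 - 9 = (1944) + (162) + (-9) = 2097; answer 2097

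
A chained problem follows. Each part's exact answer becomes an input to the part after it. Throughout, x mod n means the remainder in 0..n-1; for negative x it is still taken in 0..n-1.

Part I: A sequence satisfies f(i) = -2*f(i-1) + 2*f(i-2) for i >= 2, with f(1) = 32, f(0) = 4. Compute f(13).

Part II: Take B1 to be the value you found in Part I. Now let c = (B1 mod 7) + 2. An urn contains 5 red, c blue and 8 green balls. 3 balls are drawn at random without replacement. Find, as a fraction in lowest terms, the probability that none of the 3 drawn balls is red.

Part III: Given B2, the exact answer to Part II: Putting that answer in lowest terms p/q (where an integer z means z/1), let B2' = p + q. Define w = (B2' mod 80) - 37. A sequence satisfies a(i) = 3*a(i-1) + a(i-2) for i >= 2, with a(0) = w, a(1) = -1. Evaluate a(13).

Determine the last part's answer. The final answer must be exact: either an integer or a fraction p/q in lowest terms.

2194919

Part I: f(2) = -2*(32) + 2*(4) = -56; iterating: f(2)=-56, f(3)=176, f(4)=-464, f(5)=1280, f(6)=-3488, f(7)=9536, f(8)=-26048, f(9)=71168, f(10)=-194432, f(11)=531200, f(12)=-1451264, f(13)=3964928; answer 3964928
Part II: B1 = 3964928; c = 4; total draws C(17,3) = 680; favorable C(12,3) = 220; P = 11/34; answer 11/34
Part III: B2 = 11/34; threaded value p + q = 45; w = 8; a(2) = 3*(-1) + 1*(8) = 5; iterating: a(2)=5, a(3)=14, a(4)=47, a(5)=155, a(6)=512, a(7)=1691, a(8)=5585, a(9)=18446, a(10)=60923, a(11)=201215, a(12)=664568, a(13)=2194919; answer 2194919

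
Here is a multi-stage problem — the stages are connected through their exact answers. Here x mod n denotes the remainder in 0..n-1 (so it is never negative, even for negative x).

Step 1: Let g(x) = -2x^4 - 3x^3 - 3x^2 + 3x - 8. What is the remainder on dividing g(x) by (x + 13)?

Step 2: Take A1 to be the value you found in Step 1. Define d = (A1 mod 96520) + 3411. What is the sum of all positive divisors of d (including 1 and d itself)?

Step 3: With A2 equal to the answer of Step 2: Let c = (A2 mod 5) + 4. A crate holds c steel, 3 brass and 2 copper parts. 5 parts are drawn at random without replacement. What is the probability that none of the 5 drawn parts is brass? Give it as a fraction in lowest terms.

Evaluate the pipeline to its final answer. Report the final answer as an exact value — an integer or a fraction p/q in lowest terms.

28/143

Step 1: remainder = value at the root: -2*(-13)^4 - 3*(-13)^3 - 3*(-13)^2 + 3*(-13)^1 - 8 = (-57122) + (6591) + (-507) + (-39) + (-8) = -51085; answer -51085
Step 2: A1 = -51085; d = 48846; 48846 = 2 * 3 * 7 * 1163; sigma = (1 + 2) * (1 + 3) * (1 + 7) * (1 + 1163) = 3 * 4 * 8 * 1164 = 111744; answer 111744
Step 3: A2 = 111744; c = 8; total draws C(13,5) = 1287; favorable C(10,5) = 252; P = 28/143; answer 28/143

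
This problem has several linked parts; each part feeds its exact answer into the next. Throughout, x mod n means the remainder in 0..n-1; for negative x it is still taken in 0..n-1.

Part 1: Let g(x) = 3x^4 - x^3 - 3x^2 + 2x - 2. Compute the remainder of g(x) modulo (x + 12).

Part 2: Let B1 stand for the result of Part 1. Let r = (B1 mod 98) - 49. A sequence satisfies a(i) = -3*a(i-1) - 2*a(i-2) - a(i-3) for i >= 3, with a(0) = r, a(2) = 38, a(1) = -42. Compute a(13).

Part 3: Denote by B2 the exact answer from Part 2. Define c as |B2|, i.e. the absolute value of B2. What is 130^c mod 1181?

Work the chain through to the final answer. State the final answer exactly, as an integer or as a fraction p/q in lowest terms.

726

Part 1: remainder = value at the root: 3*(-12)^4 - 1*(-12)^3 - 3*(-12)^2 + 2*(-12)^1 - 2 = (62208) + (1728) + (-432) + (-24) + (-2) = 63478; answer 63478
Part 2: B1 = 63478; r = 23; a(3) = -3*(38) - 2*(-42) - 1*(23) = -53; iterating: a(3)=-53, a(4)=125, a(5)=-307, a(6)=724, a(7)=-1683, a(8)=3908, a(9)=-9082, a(10)=21113, a(11)=-49083, a(12)=114105, a(13)=-265262; answer -265262
Part 3: B2 = -265262; c = 265262; squarings mod 1181: 130^1=130, 130^2=366, 130^4=503, 130^8=275, 130^16=41, 130^32=500, 130^64=809, 130^128=207, 130^256=333, 130^512=1056, 130^1024=272, 130^2048=762, 130^4096=773, 130^8192=1124, 130^16384=887, 130^32768=223, 130^65536=127, 130^131072=776, 130^262144=1047; 130^265262 = 130^2 * 130^4 * 130^8 * 130^32 * 130^1024 * 130^2048 * 130^262144 = 726 (mod 1181); answer 726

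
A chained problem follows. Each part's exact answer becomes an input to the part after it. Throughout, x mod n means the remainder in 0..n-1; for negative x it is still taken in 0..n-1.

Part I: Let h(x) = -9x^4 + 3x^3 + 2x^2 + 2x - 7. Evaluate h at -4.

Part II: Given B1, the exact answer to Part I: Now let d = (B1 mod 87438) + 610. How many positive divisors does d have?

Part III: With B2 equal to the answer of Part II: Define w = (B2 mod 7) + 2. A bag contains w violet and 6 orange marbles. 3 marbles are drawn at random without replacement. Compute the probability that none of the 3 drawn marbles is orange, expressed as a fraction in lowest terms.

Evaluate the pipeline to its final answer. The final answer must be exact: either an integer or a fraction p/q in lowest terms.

Part I: -9*(-4)^4 + 3*(-4)^3 + 2*(-4)^2 + 2*(-4)^1 - 7 = (-2304) + (-192) + (32) + (-8) + (-7) = -2479; answer -2479
Part II: B1 = -2479; d = 85569; 85569 = 3 * 11 * 2593; number of divisors = (1+1) * (1+1) * (1+1) = 8; answer 8
Part III: B2 = 8; w = 3; total draws C(9,3) = 84; favorable C(3,3) = 1; P = 1/84; answer 1/84

1/84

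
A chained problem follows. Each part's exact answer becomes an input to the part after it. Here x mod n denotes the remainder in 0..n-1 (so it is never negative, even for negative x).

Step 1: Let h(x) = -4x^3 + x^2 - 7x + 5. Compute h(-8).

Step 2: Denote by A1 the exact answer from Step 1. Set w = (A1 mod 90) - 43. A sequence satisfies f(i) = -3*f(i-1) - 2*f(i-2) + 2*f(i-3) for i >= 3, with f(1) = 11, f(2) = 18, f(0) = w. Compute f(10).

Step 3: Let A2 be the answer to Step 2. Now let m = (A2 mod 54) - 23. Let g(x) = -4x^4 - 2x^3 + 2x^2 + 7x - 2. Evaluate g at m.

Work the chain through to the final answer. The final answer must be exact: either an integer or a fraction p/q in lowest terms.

Step 1: -4*(-8)^3 + 1*(-8)^2 - 7*(-8)^1 + 5 = (2048) + (64) + (56) + (5) = 2173; answer 2173
Step 2: A1 = 2173; w = -30; f(3) = -3*(18) - 2*(11) + 2*(-30) = -136; iterating: f(3)=-136, f(4)=394, f(5)=-874, f(6)=1562, f(7)=-2150, f(8)=1578, f(9)=2690, f(10)=-15526; answer -15526
Step 3: A2 = -15526; m = 3; -4*(3)^4 - 2*(3)^3 + 2*(3)^2 + 7*(3)^1 - 2 = (-324) + (-54) + (18) + (21) + (-2) = -341; answer -341

-341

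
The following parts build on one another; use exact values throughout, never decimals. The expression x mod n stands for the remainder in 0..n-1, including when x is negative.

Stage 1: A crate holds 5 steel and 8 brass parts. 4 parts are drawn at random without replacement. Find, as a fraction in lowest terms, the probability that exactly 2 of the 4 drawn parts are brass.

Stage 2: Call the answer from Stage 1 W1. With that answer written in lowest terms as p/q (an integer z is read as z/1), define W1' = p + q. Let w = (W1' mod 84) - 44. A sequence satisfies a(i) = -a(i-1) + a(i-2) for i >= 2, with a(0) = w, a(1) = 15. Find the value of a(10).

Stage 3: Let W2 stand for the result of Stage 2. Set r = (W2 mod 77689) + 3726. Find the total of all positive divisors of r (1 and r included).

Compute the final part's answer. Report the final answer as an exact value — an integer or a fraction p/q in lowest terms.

Stage 1: total draws C(13,4) = 715; favorable C(8,2)*C(5,2) = 280; P = 56/143; answer 56/143
Stage 2: W1 = 56/143; threaded value p + q = 199; w = -13; a(2) = -1*(15) + 1*(-13) = -28; iterating: a(2)=-28, a(3)=43, a(4)=-71, a(5)=114, a(6)=-185, a(7)=299, a(8)=-484, a(9)=783, a(10)=-1267; answer -1267
Stage 3: W2 = -1267; r = 80148; 80148 = 2^2 * 3 * 6679; sigma = (1 + 2 + 4) * (1 + 3) * (1 + 6679) = 7 * 4 * 6680 = 187040; answer 187040

187040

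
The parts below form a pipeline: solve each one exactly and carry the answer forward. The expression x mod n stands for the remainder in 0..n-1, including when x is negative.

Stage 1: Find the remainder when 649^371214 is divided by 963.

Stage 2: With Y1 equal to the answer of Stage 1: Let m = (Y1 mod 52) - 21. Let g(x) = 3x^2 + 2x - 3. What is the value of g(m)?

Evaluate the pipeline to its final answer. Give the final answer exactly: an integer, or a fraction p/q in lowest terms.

642

Stage 1: squarings mod 963: 649^1=649, 649^2=370, 649^4=154, 649^8=604, 649^16=802, 649^32=883, 649^64=622, 649^128=721, 649^256=784, 649^512=262, 649^1024=271, 649^2048=253, 649^4096=451, 649^8192=208, 649^16384=892, 649^32768=226, 649^65536=37, 649^131072=406, 649^262144=163; 649^371214 = 649^2 * 649^4 * 649^8 * 649^512 * 649^2048 * 649^8192 * 649^32768 * 649^65536 * 649^262144 = 370 (mod 963); answer 370
Stage 2: Y1 = 370; m = -15; 3*(-15)^2 + 2*(-15)^1 - 3 = (675) + (-30) + (-3) = 642; answer 642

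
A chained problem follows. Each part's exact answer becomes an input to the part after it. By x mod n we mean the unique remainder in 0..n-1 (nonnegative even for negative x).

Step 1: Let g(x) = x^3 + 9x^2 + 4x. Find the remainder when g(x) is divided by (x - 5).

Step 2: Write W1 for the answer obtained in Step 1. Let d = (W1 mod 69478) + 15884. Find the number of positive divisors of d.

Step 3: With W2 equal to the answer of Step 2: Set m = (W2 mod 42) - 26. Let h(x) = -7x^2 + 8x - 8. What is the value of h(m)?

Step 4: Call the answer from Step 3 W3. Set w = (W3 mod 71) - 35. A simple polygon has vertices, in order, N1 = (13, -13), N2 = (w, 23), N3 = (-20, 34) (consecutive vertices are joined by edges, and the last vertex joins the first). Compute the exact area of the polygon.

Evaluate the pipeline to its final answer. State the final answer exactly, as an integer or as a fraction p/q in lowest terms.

Step 1: remainder = value at the root: 1*(5)^3 + 9*(5)^2 + 4*(5)^1 = (125) + (225) + (20) = 370; answer 370
Step 2: W1 = 370; d = 16254; 16254 = 2 * 3^3 * 7 * 43; number of divisors = (1+1) * (3+1) * (1+1) * (1+1) = 32; answer 32
Step 3: W2 = 32; m = 6; -7*(6)^2 + 8*(6)^1 - 8 = (-252) + (48) + (-8) = -212; answer -212
Step 4: W3 = -212; w = -34; cross terms: (13*23 - -34*-13)=-143, (-34*34 - -20*23)=-696, (-20*-13 - 13*34)=-182; twice the area = |-1021| = 1021; area = 1021/2; answer 1021/2

1021/2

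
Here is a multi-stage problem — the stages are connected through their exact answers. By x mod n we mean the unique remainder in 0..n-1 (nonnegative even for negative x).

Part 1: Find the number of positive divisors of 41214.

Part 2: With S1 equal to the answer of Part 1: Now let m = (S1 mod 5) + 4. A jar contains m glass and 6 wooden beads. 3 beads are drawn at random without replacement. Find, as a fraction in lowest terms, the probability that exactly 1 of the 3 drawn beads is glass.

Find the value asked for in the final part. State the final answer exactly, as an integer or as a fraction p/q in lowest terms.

Part 1: 41214 = 2 * 3 * 6869; number of divisors = (1+1) * (1+1) * (1+1) = 8; answer 8
Part 2: S1 = 8; m = 7; total draws C(13,3) = 286; favorable C(7,1)*C(6,2) = 105; P = 105/286; answer 105/286

105/286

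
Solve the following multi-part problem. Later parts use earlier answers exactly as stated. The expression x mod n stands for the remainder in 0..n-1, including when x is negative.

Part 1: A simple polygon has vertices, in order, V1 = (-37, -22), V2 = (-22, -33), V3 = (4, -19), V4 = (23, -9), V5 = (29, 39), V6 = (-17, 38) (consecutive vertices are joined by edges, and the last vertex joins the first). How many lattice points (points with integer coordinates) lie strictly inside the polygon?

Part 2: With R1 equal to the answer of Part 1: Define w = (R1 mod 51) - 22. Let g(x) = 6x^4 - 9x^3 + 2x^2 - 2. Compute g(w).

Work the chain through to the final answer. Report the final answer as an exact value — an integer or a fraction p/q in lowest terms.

745

Part 1: cross terms: (-37*-33 - -22*-22)=737, (-22*-19 - 4*-33)=550, (4*-9 - 23*-19)=401, (23*39 - 29*-9)=1158, (29*38 - -17*39)=1765, (-17*-22 - -37*38)=1780; twice the area = |6391| = 6391; area = 6391/2; boundary points = 1 + 2 + 1 + 6 + 1 + 20 = 31; strictly interior points = area - boundary/2 + 1 = 3181; answer 3181
Part 2: R1 = 3181; w = -3; 6*(-3)^4 - 9*(-3)^3 + 2*(-3)^2 - 2 = (486) + (243) + (18) + (-2) = 745; answer 745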